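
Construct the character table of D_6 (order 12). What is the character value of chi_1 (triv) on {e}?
Conjugacy classes: {e} of size 1, {r^3} of size 1, {r^1, r^5} of size 2, {r^2, r^4} of size 2, {s, sr^2, ...} of size 3, {sr, sr^3, ...} of size 3.
Character table:
  irrep \ class              {e} (size 1)  {r^3} (size 1)  {r^1, r^5} (size 2)  {r^2, r^4} (size 2)  {s, sr^2, ...} (size 3)  {sr, sr^3, ...} (size 3)
  chi_1 (triv)               1             1               1                    1                    1                        1                       
  chi_2 (sign: r->1, s->-1)  1             1               1                    1                    -1                       -1                      
  chi_3 (r->-1, s->1)        1             -1              -1                   1                    1                        -1                      
  chi_4 (r->-1, s->-1)       1             -1              -1                   1                    -1                       1                       
  chi_5 (2d, j=1)            2             -2              1                    -1                   0                        0                       
  chi_6 (2d, j=2)            2             2               -1                   -1                   0                        0                       

Spot check: chi_1 (triv) on {e} = 1.

Working: D_6 has order 2*6 = 12 with 6 conjugacy classes, hence 6 irreducibles. Sum of squared dims 1 + 1 + 1 + 1 + 4 + 4 = 12 = |G|. Linear characters come from the abelianisation; the 2-dimensional irreps have character r^k -> 2*cos(2*pi*j*k/6), reflections -> 0.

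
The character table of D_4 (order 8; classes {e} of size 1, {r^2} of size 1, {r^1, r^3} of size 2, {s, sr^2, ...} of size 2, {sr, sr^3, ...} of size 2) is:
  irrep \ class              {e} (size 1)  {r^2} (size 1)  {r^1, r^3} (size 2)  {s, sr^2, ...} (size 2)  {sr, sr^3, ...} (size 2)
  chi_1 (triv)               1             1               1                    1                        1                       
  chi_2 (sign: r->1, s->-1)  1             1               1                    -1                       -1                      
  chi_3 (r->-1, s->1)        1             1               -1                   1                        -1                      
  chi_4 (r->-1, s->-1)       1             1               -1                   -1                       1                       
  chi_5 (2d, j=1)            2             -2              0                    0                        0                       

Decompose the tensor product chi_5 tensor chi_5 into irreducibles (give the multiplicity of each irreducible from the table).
chi_5 tensor chi_5 = chi_1 + chi_2 + chi_3 + chi_4 (all other irreducibles have multiplicity 0).

Explanation: The character of a tensor product is the pointwise product (chi_5 * chi_5)(C) = chi_5(C) * chi_5(C):
  {e}: (2)*(2), {r^2}: (-2)*(-2), {r^1, r^3}: (0)*(0), {s, sr^2, ...}: (0)*(0), {sr, sr^3, ...}: (0)*(0)
so (chi_5 * chi_5) takes values
  {e} -> 4, {r^2} -> 4, {r^1, r^3} -> 0, {s, sr^2, ...} -> 0, {sr, sr^3, ...} -> 0.
Now take the inner product of this character with each irreducible chi from the table, <chi_5*chi_5, chi> = (1/8) sum_C |C| (chi_5*chi_5)(C) conj(chi(C)):
  <chi_5*chi_5, chi_1> = (1/8)[1*(4)*conj(1) + 1*(4)*conj(1) + 2*(0)*conj(1) + 2*(0)*conj(1) + 2*(0)*conj(1)]
      = (1/8)[(4) + (4) + (0) + (0) + (0)] = 8/8 = 1
  <chi_5*chi_5, chi_2> = (1/8)[1*(4)*conj(1) + 1*(4)*conj(1) + 2*(0)*conj(1) + 2*(0)*conj(-1) + 2*(0)*conj(-1)]
      = (1/8)[(4) + (4) + (0) + (0) + (0)] = 8/8 = 1
  <chi_5*chi_5, chi_3> = (1/8)[1*(4)*conj(1) + 1*(4)*conj(1) + 2*(0)*conj(-1) + 2*(0)*conj(1) + 2*(0)*conj(-1)]
      = (1/8)[(4) + (4) + (0) + (0) + (0)] = 8/8 = 1
  <chi_5*chi_5, chi_4> = (1/8)[1*(4)*conj(1) + 1*(4)*conj(1) + 2*(0)*conj(-1) + 2*(0)*conj(-1) + 2*(0)*conj(1)]
      = (1/8)[(4) + (4) + (0) + (0) + (0)] = 8/8 = 1
  <chi_5*chi_5, chi_5> = (1/8)[1*(4)*conj(2) + 1*(4)*conj(-2) + 2*(0)*conj(0) + 2*(0)*conj(0) + 2*(0)*conj(0)]
      = (1/8)[(8) + (-8) + (0) + (0) + (0)] = 0/8 = 0
Hence the multiplicities are chi_1: 1, chi_2: 1, chi_3: 1, chi_4: 1. Dimension check: dim(chi_5)*dim(chi_5) = 2*2 = 4 and sum (mult * dim) = 1*1 + 1*1 + 1*1 + 1*1 = 4.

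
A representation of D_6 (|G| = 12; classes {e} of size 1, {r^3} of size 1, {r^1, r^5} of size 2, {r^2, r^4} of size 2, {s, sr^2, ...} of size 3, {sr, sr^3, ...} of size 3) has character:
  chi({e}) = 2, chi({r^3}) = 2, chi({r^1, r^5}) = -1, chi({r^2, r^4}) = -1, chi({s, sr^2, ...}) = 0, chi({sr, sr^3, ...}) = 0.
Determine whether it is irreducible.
Irreducible: <chi, chi> = 1.

Explanation: <chi, chi> = (1/|G|) sum_C |C| * |chi(C)|^2 = (1/12)[1*|2|^2 + 1*|2|^2 + 2*|-1|^2 + 2*|-1|^2 + 3*|0|^2 + 3*|0|^2]
  = (1/12)[(4) + (4) + (2) + (2) + (0) + (0)] = 12/12 = 1.
A character is irreducible iff <chi, chi> = 1, so this representation is irreducible.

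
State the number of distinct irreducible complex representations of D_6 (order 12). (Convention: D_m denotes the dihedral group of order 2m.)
6

Reasoning: The number of irreducible complex representations of a finite group equals its number of conjugacy classes. D_6 has 6 conjugacy classes (n/2 + 3 for n even), so D_6 (order 12) has exactly 6 irreducible complex representations.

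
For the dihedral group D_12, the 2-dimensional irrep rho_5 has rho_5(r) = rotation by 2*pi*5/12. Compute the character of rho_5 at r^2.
chi_{rho_5}(r^2) = 2*cos(2*pi*5*2/12) = 1

rho_5(r^2) is rotation by angle 2*pi*5*2/12, whose trace is 2*cos(2*pi*5*2/12) = 1.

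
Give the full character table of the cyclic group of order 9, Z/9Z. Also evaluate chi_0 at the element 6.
Character table of Z/9Z (irreps indexed chi_0,...,chi_8 with chi_k(m) = zeta_9^(k*m), zeta_9 = exp(2*pi*i/9)):
  irrep \ class  {0} (size 1)  {1} (size 1)    {2} (size 1)    {3} (size 1)    {4} (size 1)    {5} (size 1)    {6} (size 1)    {7} (size 1)    {8} (size 1)  
  chi_0          1             1               1               1               1               1               1               1               1             
  chi_1          1             exp(2*I*pi/9)   exp(4*I*pi/9)   exp(2*I*pi/3)   exp(8*I*pi/9)   exp(-8*I*pi/9)  exp(-2*I*pi/3)  exp(-4*I*pi/9)  exp(-2*I*pi/9)
  chi_2          1             exp(4*I*pi/9)   exp(8*I*pi/9)   exp(-2*I*pi/3)  exp(-2*I*pi/9)  exp(2*I*pi/9)   exp(2*I*pi/3)   exp(-8*I*pi/9)  exp(-4*I*pi/9)
  chi_3          1             exp(2*I*pi/3)   exp(-2*I*pi/3)  1               exp(2*I*pi/3)   exp(-2*I*pi/3)  1               exp(2*I*pi/3)   exp(-2*I*pi/3)
  chi_4          1             exp(8*I*pi/9)   exp(-2*I*pi/9)  exp(2*I*pi/3)   exp(-4*I*pi/9)  exp(4*I*pi/9)   exp(-2*I*pi/3)  exp(2*I*pi/9)   exp(-8*I*pi/9)
  chi_5          1             exp(-8*I*pi/9)  exp(2*I*pi/9)   exp(-2*I*pi/3)  exp(4*I*pi/9)   exp(-4*I*pi/9)  exp(2*I*pi/3)   exp(-2*I*pi/9)  exp(8*I*pi/9) 
  chi_6          1             exp(-2*I*pi/3)  exp(2*I*pi/3)   1               exp(-2*I*pi/3)  exp(2*I*pi/3)   1               exp(-2*I*pi/3)  exp(2*I*pi/3) 
  chi_7          1             exp(-4*I*pi/9)  exp(-8*I*pi/9)  exp(2*I*pi/3)   exp(2*I*pi/9)   exp(-2*I*pi/9)  exp(-2*I*pi/3)  exp(8*I*pi/9)   exp(4*I*pi/9) 
  chi_8          1             exp(-2*I*pi/9)  exp(-4*I*pi/9)  exp(-2*I*pi/3)  exp(-8*I*pi/9)  exp(8*I*pi/9)   exp(2*I*pi/3)   exp(4*I*pi/9)   exp(2*I*pi/9) 

Spot check: chi_0(6) = zeta_9^(0*6) = zeta_9^0 = 1.

Reasoning: Z/9Z is abelian, so all 9 irreducible complex representations are 1-dimensional. They are given by chi_k(m) = zeta_9^(k*m) for k = 0,...,8. Row orthogonality: sum_m chi_k(m) conj(chi_l(m)) = 9 * [k = l].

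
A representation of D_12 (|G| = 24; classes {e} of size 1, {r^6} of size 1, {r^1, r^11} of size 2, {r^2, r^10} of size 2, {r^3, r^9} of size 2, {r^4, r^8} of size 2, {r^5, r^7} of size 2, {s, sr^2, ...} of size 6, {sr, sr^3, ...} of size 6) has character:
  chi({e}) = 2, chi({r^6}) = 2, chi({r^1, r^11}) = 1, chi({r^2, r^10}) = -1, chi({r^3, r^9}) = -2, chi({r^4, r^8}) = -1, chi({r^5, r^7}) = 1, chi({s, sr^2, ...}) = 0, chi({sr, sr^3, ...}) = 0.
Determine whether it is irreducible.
Irreducible: <chi, chi> = 1.

Justification: <chi, chi> = (1/|G|) sum_C |C| * |chi(C)|^2 = (1/24)[1*|2|^2 + 1*|2|^2 + 2*|1|^2 + 2*|-1|^2 + 2*|-2|^2 + 2*|-1|^2 + 2*|1|^2 + 6*|0|^2 + 6*|0|^2]
  = (1/24)[(4) + (4) + (2) + (2) + (8) + (2) + (2) + (0) + (0)] = 24/24 = 1.
A character is irreducible iff <chi, chi> = 1, so this representation is irreducible.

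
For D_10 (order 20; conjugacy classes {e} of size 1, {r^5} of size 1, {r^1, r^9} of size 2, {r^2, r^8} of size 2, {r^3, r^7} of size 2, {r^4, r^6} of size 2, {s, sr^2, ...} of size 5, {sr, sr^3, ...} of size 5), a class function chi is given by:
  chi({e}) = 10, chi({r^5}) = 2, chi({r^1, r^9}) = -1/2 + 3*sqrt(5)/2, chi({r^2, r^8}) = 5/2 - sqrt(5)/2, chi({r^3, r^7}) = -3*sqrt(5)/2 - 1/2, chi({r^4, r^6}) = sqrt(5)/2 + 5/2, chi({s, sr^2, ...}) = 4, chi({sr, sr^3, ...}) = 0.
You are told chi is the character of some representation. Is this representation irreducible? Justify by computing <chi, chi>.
Not irreducible (reducible): <chi, chi> = 13 > 1.

Explanation: <chi, chi> = (1/|G|) sum_C |C| * |chi(C)|^2 = (1/20)[1*|10|^2 + 1*|2|^2 + 2*|-1/2 + 3*sqrt(5)/2|^2 + 2*|5/2 - sqrt(5)/2|^2 + 2*|-3*sqrt(5)/2 - 1/2|^2 + 2*|sqrt(5)/2 + 5/2|^2 + 5*|4|^2 + 5*|0|^2]
  = (1/20)[(100) + (4) + (23 - 3*sqrt(5)) + (15 - 5*sqrt(5)) + (3*sqrt(5) + 23) + (5*sqrt(5) + 15) + (80) + (0)] = 260/20 = 13.
A character is irreducible iff <chi, chi> = 1, so this representation is reducible.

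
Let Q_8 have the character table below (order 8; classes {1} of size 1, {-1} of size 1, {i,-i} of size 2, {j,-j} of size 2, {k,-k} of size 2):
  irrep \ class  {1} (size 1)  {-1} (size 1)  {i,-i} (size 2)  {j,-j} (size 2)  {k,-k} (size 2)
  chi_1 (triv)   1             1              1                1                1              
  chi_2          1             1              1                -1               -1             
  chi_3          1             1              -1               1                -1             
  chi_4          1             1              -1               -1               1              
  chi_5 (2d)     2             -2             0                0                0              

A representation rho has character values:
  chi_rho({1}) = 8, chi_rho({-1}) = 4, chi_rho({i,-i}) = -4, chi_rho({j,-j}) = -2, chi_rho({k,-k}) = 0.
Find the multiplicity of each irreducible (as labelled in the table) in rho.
Multiplicities: chi_1: 0, chi_2: 1, chi_3: 2, chi_4: 3, chi_5: 1.

Working: Use <chi_rho, chi> = (1/|G|) sum_C |C| * chi_rho(C) * conj(chi(C)) with |G| = 8 for each irreducible chi in the table:
  <chi_rho, chi_1> = (1/8)[1*(8)*conj(1) + 1*(4)*conj(1) + 2*(-4)*conj(1) + 2*(-2)*conj(1) + 2*(0)*conj(1)]
      = (1/8)[(8) + (4) + (-8) + (-4) + (0)] = 0/8 = 0
  <chi_rho, chi_2> = (1/8)[1*(8)*conj(1) + 1*(4)*conj(1) + 2*(-4)*conj(1) + 2*(-2)*conj(-1) + 2*(0)*conj(-1)]
      = (1/8)[(8) + (4) + (-8) + (4) + (0)] = 8/8 = 1
  <chi_rho, chi_3> = (1/8)[1*(8)*conj(1) + 1*(4)*conj(1) + 2*(-4)*conj(-1) + 2*(-2)*conj(1) + 2*(0)*conj(-1)]
      = (1/8)[(8) + (4) + (8) + (-4) + (0)] = 16/8 = 2
  <chi_rho, chi_4> = (1/8)[1*(8)*conj(1) + 1*(4)*conj(1) + 2*(-4)*conj(-1) + 2*(-2)*conj(-1) + 2*(0)*conj(1)]
      = (1/8)[(8) + (4) + (8) + (4) + (0)] = 24/8 = 3
  <chi_rho, chi_5> = (1/8)[1*(8)*conj(2) + 1*(4)*conj(-2) + 2*(-4)*conj(0) + 2*(-2)*conj(0) + 2*(0)*conj(0)]
      = (1/8)[(16) + (-8) + (0) + (0) + (0)] = 8/8 = 1
Dimension check: dim(rho) = sum (mult * dim) = 0*1 + 1*1 + 2*1 + 3*1 + 1*2 = 8 = chi_rho(e) = 8.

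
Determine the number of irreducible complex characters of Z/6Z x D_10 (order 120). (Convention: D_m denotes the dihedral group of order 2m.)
48

Why: The number of irreducible complex representations of a finite group equals its number of conjugacy classes. For a direct product, #classes(G x H) = #classes(G) * #classes(H). Z/6Z has 6 classes (abelian), D_10 has 8 classes, so 6 * 8 = 48, so Z/6Z x D_10 (order 120) has exactly 48 irreducible complex representations.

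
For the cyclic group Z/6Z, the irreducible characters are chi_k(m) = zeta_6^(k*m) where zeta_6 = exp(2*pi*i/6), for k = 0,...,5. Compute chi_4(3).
chi_4(3) = zeta_6^12 = 1

Justification: chi_4(3) = zeta_6^(4*3) = zeta_6^12. Since zeta_6^6 = 1, this equals zeta_6^0 = exp(2*pi*i*0/6) = 1.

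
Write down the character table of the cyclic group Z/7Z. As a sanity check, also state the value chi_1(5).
Character table of Z/7Z (irreps indexed chi_0,...,chi_6 with chi_k(m) = zeta_7^(k*m), zeta_7 = exp(2*pi*i/7)):
  irrep \ class  {0} (size 1)  {1} (size 1)    {2} (size 1)    {3} (size 1)    {4} (size 1)    {5} (size 1)    {6} (size 1)  
  chi_0          1             1               1               1               1               1               1             
  chi_1          1             exp(2*I*pi/7)   exp(4*I*pi/7)   exp(6*I*pi/7)   exp(-6*I*pi/7)  exp(-4*I*pi/7)  exp(-2*I*pi/7)
  chi_2          1             exp(4*I*pi/7)   exp(-6*I*pi/7)  exp(-2*I*pi/7)  exp(2*I*pi/7)   exp(6*I*pi/7)   exp(-4*I*pi/7)
  chi_3          1             exp(6*I*pi/7)   exp(-2*I*pi/7)  exp(4*I*pi/7)   exp(-4*I*pi/7)  exp(2*I*pi/7)   exp(-6*I*pi/7)
  chi_4          1             exp(-6*I*pi/7)  exp(2*I*pi/7)   exp(-4*I*pi/7)  exp(4*I*pi/7)   exp(-2*I*pi/7)  exp(6*I*pi/7) 
  chi_5          1             exp(-4*I*pi/7)  exp(6*I*pi/7)   exp(2*I*pi/7)   exp(-2*I*pi/7)  exp(-6*I*pi/7)  exp(4*I*pi/7) 
  chi_6          1             exp(-2*I*pi/7)  exp(-4*I*pi/7)  exp(-6*I*pi/7)  exp(6*I*pi/7)   exp(4*I*pi/7)   exp(2*I*pi/7) 

Spot check: chi_1(5) = zeta_7^(1*5) = zeta_7^5 = exp(-4*I*pi/7).

Derivation: Z/7Z is abelian, so all 7 irreducible complex representations are 1-dimensional. They are given by chi_k(m) = zeta_7^(k*m) for k = 0,...,6. Row orthogonality: sum_m chi_k(m) conj(chi_l(m)) = 7 * [k = l].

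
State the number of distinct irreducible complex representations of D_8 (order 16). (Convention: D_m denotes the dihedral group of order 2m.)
7

Why: The number of irreducible complex representations of a finite group equals its number of conjugacy classes. D_8 has 7 conjugacy classes (n/2 + 3 for n even), so D_8 (order 16) has exactly 7 irreducible complex representations.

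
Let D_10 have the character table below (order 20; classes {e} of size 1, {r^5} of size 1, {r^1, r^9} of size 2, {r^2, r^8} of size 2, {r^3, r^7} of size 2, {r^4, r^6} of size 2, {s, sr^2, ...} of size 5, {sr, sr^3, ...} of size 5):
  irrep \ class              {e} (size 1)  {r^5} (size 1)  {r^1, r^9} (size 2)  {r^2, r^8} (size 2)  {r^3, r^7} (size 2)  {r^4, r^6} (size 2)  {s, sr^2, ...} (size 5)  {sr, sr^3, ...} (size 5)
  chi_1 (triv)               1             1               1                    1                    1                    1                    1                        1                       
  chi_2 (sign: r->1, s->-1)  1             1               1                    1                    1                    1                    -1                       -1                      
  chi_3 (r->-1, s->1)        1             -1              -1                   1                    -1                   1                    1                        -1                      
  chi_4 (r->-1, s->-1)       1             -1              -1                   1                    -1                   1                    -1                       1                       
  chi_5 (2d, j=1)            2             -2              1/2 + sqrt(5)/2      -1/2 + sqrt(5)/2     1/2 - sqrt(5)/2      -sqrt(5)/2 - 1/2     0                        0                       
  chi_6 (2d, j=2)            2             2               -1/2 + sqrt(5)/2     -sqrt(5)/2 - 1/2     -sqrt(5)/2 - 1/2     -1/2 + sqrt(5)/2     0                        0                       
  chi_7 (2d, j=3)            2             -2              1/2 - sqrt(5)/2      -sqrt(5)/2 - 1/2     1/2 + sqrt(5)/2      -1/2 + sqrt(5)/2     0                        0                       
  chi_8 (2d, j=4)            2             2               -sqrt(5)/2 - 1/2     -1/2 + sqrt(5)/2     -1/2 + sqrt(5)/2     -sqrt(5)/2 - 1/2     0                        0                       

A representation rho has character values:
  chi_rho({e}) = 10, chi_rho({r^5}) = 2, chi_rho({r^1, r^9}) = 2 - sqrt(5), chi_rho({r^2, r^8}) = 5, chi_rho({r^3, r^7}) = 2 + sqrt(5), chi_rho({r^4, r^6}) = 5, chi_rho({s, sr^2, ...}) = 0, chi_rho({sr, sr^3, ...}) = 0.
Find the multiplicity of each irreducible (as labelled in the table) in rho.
Multiplicities: chi_1: 2, chi_2: 2, chi_3: 1, chi_4: 1, chi_5: 0, chi_6: 0, chi_7: 1, chi_8: 1.

Argument: Use <chi_rho, chi> = (1/|G|) sum_C |C| * chi_rho(C) * conj(chi(C)) with |G| = 20 for each irreducible chi in the table:
  <chi_rho, chi_1> = (1/20)[1*(10)*conj(1) + 1*(2)*conj(1) + 2*(2 - sqrt(5))*conj(1) + 2*(5)*conj(1) + 2*(2 + sqrt(5))*conj(1) + 2*(5)*conj(1) + 5*(0)*conj(1) + 5*(0)*conj(1)]
      = (1/20)[(10) + (2) + (4 - 2*sqrt(5)) + (10) + (4 + 2*sqrt(5)) + (10) + (0) + (0)] = 40/20 = 2
  <chi_rho, chi_2> = (1/20)[1*(10)*conj(1) + 1*(2)*conj(1) + 2*(2 - sqrt(5))*conj(1) + 2*(5)*conj(1) + 2*(2 + sqrt(5))*conj(1) + 2*(5)*conj(1) + 5*(0)*conj(-1) + 5*(0)*conj(-1)]
      = (1/20)[(10) + (2) + (4 - 2*sqrt(5)) + (10) + (4 + 2*sqrt(5)) + (10) + (0) + (0)] = 40/20 = 2
  <chi_rho, chi_3> = (1/20)[1*(10)*conj(1) + 1*(2)*conj(-1) + 2*(2 - sqrt(5))*conj(-1) + 2*(5)*conj(1) + 2*(2 + sqrt(5))*conj(-1) + 2*(5)*conj(1) + 5*(0)*conj(1) + 5*(0)*conj(-1)]
      = (1/20)[(10) + (-2) + (-4 + 2*sqrt(5)) + (10) + (-2*sqrt(5) - 4) + (10) + (0) + (0)] = 20/20 = 1
  <chi_rho, chi_4> = (1/20)[1*(10)*conj(1) + 1*(2)*conj(-1) + 2*(2 - sqrt(5))*conj(-1) + 2*(5)*conj(1) + 2*(2 + sqrt(5))*conj(-1) + 2*(5)*conj(1) + 5*(0)*conj(-1) + 5*(0)*conj(1)]
      = (1/20)[(10) + (-2) + (-4 + 2*sqrt(5)) + (10) + (-2*sqrt(5) - 4) + (10) + (0) + (0)] = 20/20 = 1
  <chi_rho, chi_5> = (1/20)[1*(10)*conj(2) + 1*(2)*conj(-2) + 2*(2 - sqrt(5))*conj(1/2 + sqrt(5)/2) + 2*(5)*conj(-1/2 + sqrt(5)/2) + 2*(2 + sqrt(5))*conj(1/2 - sqrt(5)/2) + 2*(5)*conj(-sqrt(5)/2 - 1/2) + 5*(0)*conj(0) + 5*(0)*conj(0)]
      = (1/20)[(20) + (-4) + (-3 + sqrt(5)) + (-5 + 5*sqrt(5)) + (-3 - sqrt(5)) + (-5*sqrt(5) - 5) + (0) + (0)] = 0/20 = 0
  <chi_rho, chi_6> = (1/20)[1*(10)*conj(2) + 1*(2)*conj(2) + 2*(2 - sqrt(5))*conj(-1/2 + sqrt(5)/2) + 2*(5)*conj(-sqrt(5)/2 - 1/2) + 2*(2 + sqrt(5))*conj(-sqrt(5)/2 - 1/2) + 2*(5)*conj(-1/2 + sqrt(5)/2) + 5*(0)*conj(0) + 5*(0)*conj(0)]
      = (1/20)[(20) + (4) + (-7 + 3*sqrt(5)) + (-5*sqrt(5) - 5) + (-7 - 3*sqrt(5)) + (-5 + 5*sqrt(5)) + (0) + (0)] = 0/20 = 0
  <chi_rho, chi_7> = (1/20)[1*(10)*conj(2) + 1*(2)*conj(-2) + 2*(2 - sqrt(5))*conj(1/2 - sqrt(5)/2) + 2*(5)*conj(-sqrt(5)/2 - 1/2) + 2*(2 + sqrt(5))*conj(1/2 + sqrt(5)/2) + 2*(5)*conj(-1/2 + sqrt(5)/2) + 5*(0)*conj(0) + 5*(0)*conj(0)]
      = (1/20)[(20) + (-4) + (7 - 3*sqrt(5)) + (-5*sqrt(5) - 5) + (3*sqrt(5) + 7) + (-5 + 5*sqrt(5)) + (0) + (0)] = 20/20 = 1
  <chi_rho, chi_8> = (1/20)[1*(10)*conj(2) + 1*(2)*conj(2) + 2*(2 - sqrt(5))*conj(-sqrt(5)/2 - 1/2) + 2*(5)*conj(-1/2 + sqrt(5)/2) + 2*(2 + sqrt(5))*conj(-1/2 + sqrt(5)/2) + 2*(5)*conj(-sqrt(5)/2 - 1/2) + 5*(0)*conj(0) + 5*(0)*conj(0)]
      = (1/20)[(20) + (4) + (3 - sqrt(5)) + (-5 + 5*sqrt(5)) + (sqrt(5) + 3) + (-5*sqrt(5) - 5) + (0) + (0)] = 20/20 = 1
Dimension check: dim(rho) = sum (mult * dim) = 2*1 + 2*1 + 1*1 + 1*1 + 0*2 + 0*2 + 1*2 + 1*2 = 10 = chi_rho(e) = 10.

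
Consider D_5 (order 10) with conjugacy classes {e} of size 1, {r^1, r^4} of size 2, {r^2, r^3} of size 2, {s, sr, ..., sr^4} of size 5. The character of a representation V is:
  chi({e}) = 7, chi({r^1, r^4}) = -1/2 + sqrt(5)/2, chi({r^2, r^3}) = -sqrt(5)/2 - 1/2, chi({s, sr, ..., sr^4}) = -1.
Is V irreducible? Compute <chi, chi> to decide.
Not irreducible (reducible): <chi, chi> = 6 > 1.

Explanation: <chi, chi> = (1/|G|) sum_C |C| * |chi(C)|^2 = (1/10)[1*|7|^2 + 2*|-1/2 + sqrt(5)/2|^2 + 2*|-sqrt(5)/2 - 1/2|^2 + 5*|-1|^2]
  = (1/10)[(49) + (3 - sqrt(5)) + (sqrt(5) + 3) + (5)] = 60/10 = 6.
A character is irreducible iff <chi, chi> = 1, so this representation is reducible.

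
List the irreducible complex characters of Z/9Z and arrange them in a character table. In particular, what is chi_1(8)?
Character table of Z/9Z (irreps indexed chi_0,...,chi_8 with chi_k(m) = zeta_9^(k*m), zeta_9 = exp(2*pi*i/9)):
  irrep \ class  {0} (size 1)  {1} (size 1)    {2} (size 1)    {3} (size 1)    {4} (size 1)    {5} (size 1)    {6} (size 1)    {7} (size 1)    {8} (size 1)  
  chi_0          1             1               1               1               1               1               1               1               1             
  chi_1          1             exp(2*I*pi/9)   exp(4*I*pi/9)   exp(2*I*pi/3)   exp(8*I*pi/9)   exp(-8*I*pi/9)  exp(-2*I*pi/3)  exp(-4*I*pi/9)  exp(-2*I*pi/9)
  chi_2          1             exp(4*I*pi/9)   exp(8*I*pi/9)   exp(-2*I*pi/3)  exp(-2*I*pi/9)  exp(2*I*pi/9)   exp(2*I*pi/3)   exp(-8*I*pi/9)  exp(-4*I*pi/9)
  chi_3          1             exp(2*I*pi/3)   exp(-2*I*pi/3)  1               exp(2*I*pi/3)   exp(-2*I*pi/3)  1               exp(2*I*pi/3)   exp(-2*I*pi/3)
  chi_4          1             exp(8*I*pi/9)   exp(-2*I*pi/9)  exp(2*I*pi/3)   exp(-4*I*pi/9)  exp(4*I*pi/9)   exp(-2*I*pi/3)  exp(2*I*pi/9)   exp(-8*I*pi/9)
  chi_5          1             exp(-8*I*pi/9)  exp(2*I*pi/9)   exp(-2*I*pi/3)  exp(4*I*pi/9)   exp(-4*I*pi/9)  exp(2*I*pi/3)   exp(-2*I*pi/9)  exp(8*I*pi/9) 
  chi_6          1             exp(-2*I*pi/3)  exp(2*I*pi/3)   1               exp(-2*I*pi/3)  exp(2*I*pi/3)   1               exp(-2*I*pi/3)  exp(2*I*pi/3) 
  chi_7          1             exp(-4*I*pi/9)  exp(-8*I*pi/9)  exp(2*I*pi/3)   exp(2*I*pi/9)   exp(-2*I*pi/9)  exp(-2*I*pi/3)  exp(8*I*pi/9)   exp(4*I*pi/9) 
  chi_8          1             exp(-2*I*pi/9)  exp(-4*I*pi/9)  exp(-2*I*pi/3)  exp(-8*I*pi/9)  exp(8*I*pi/9)   exp(2*I*pi/3)   exp(4*I*pi/9)   exp(2*I*pi/9) 

Spot check: chi_1(8) = zeta_9^(1*8) = zeta_9^8 = exp(-2*I*pi/9).

Details: Z/9Z is abelian, so all 9 irreducible complex representations are 1-dimensional. They are given by chi_k(m) = zeta_9^(k*m) for k = 0,...,8. Row orthogonality: sum_m chi_k(m) conj(chi_l(m)) = 9 * [k = l].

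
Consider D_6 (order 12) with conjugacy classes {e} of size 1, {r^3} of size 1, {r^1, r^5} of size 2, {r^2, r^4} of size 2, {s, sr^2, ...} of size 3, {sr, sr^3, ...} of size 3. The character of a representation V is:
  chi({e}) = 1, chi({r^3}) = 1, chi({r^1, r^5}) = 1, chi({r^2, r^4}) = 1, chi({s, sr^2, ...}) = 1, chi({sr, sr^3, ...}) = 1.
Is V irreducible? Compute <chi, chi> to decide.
Irreducible: <chi, chi> = 1.

Reasoning: <chi, chi> = (1/|G|) sum_C |C| * |chi(C)|^2 = (1/12)[1*|1|^2 + 1*|1|^2 + 2*|1|^2 + 2*|1|^2 + 3*|1|^2 + 3*|1|^2]
  = (1/12)[(1) + (1) + (2) + (2) + (3) + (3)] = 12/12 = 1.
A character is irreducible iff <chi, chi> = 1, so this representation is irreducible.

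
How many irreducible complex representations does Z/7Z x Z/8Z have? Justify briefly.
56

Details: The number of irreducible complex representations of a finite group equals its number of conjugacy classes. Z/7Z x Z/8Z is abelian of order 56, so every element is its own conjugacy class: 56 classes, so Z/7Z x Z/8Z (order 56) has exactly 56 irreducible complex representations.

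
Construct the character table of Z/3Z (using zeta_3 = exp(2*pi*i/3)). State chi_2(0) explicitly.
Character table of Z/3Z (irreps indexed chi_0,...,chi_2 with chi_k(m) = zeta_3^(k*m), zeta_3 = exp(2*pi*i/3)):
  irrep \ class  {0} (size 1)  {1} (size 1)    {2} (size 1)  
  chi_0          1             1               1             
  chi_1          1             exp(2*I*pi/3)   exp(-2*I*pi/3)
  chi_2          1             exp(-2*I*pi/3)  exp(2*I*pi/3) 

Spot check: chi_2(0) = zeta_3^(2*0) = zeta_3^0 = 1.

Proof sketch: Z/3Z is abelian, so all 3 irreducible complex representations are 1-dimensional. They are given by chi_k(m) = zeta_3^(k*m) for k = 0,...,2. Row orthogonality: sum_m chi_k(m) conj(chi_l(m)) = 3 * [k = l].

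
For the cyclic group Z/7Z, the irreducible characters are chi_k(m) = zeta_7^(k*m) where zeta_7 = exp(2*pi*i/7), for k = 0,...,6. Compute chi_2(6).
chi_2(6) = zeta_7^12 = exp(-4*I*pi/7)

Reasoning: chi_2(6) = zeta_7^(2*6) = zeta_7^12. Since zeta_7^7 = 1, this equals zeta_7^5 = exp(2*pi*i*5/7) = exp(-4*I*pi/7).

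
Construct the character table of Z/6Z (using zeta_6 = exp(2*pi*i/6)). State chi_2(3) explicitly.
Character table of Z/6Z (irreps indexed chi_0,...,chi_5 with chi_k(m) = zeta_6^(k*m), zeta_6 = exp(2*pi*i/6)):
  irrep \ class  {0} (size 1)  {1} (size 1)    {2} (size 1)    {3} (size 1)  {4} (size 1)    {5} (size 1)  
  chi_0          1             1               1               1             1               1             
  chi_1          1             exp(I*pi/3)     exp(2*I*pi/3)   -1            exp(-2*I*pi/3)  exp(-I*pi/3)  
  chi_2          1             exp(2*I*pi/3)   exp(-2*I*pi/3)  1             exp(2*I*pi/3)   exp(-2*I*pi/3)
  chi_3          1             -1              1               -1            1               -1            
  chi_4          1             exp(-2*I*pi/3)  exp(2*I*pi/3)   1             exp(-2*I*pi/3)  exp(2*I*pi/3) 
  chi_5          1             exp(-I*pi/3)    exp(-2*I*pi/3)  -1            exp(2*I*pi/3)   exp(I*pi/3)   

Spot check: chi_2(3) = zeta_6^(2*3) = zeta_6^6 = 1.

Details: Z/6Z is abelian, so all 6 irreducible complex representations are 1-dimensional. They are given by chi_k(m) = zeta_6^(k*m) for k = 0,...,5. Row orthogonality: sum_m chi_k(m) conj(chi_l(m)) = 6 * [k = l].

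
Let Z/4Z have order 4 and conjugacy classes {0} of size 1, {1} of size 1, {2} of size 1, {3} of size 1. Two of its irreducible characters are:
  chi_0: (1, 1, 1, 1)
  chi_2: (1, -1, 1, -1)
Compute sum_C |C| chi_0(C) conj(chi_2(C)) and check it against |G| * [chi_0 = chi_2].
Sum = 0; so <chi_0, chi_2> = 0 (distinct irreducibles are orthogonal).

Argument: Compute term by term over conjugacy classes (|C| * chi_0(C) * conj(chi_2(C))):
  1*(1)*conj(1) + 1*(1)*conj(-1) + 1*(1)*conj(1) + 1*(1)*conj(-1)
  = (1) + (-1) + (1) + (-1)
  = 0.
(Exp terms are combined using exp(i*s)*conj(exp(i*t)) = exp(i*(s-t)), and sums of them are collapsed using the identity that for every m > 1 the m distinct m-th roots of unity sum to 0, e.g. 1 + exp(2*I*pi/3) + exp(-2*I*pi/3) = 0.)
Dividing by |G| = 4 gives 0/4 = 0, matching the row-orthogonality relation <chi_0, chi_2> = [chi_0 = chi_2].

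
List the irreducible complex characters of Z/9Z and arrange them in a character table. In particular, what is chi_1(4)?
Character table of Z/9Z (irreps indexed chi_0,...,chi_8 with chi_k(m) = zeta_9^(k*m), zeta_9 = exp(2*pi*i/9)):
  irrep \ class  {0} (size 1)  {1} (size 1)    {2} (size 1)    {3} (size 1)    {4} (size 1)    {5} (size 1)    {6} (size 1)    {7} (size 1)    {8} (size 1)  
  chi_0          1             1               1               1               1               1               1               1               1             
  chi_1          1             exp(2*I*pi/9)   exp(4*I*pi/9)   exp(2*I*pi/3)   exp(8*I*pi/9)   exp(-8*I*pi/9)  exp(-2*I*pi/3)  exp(-4*I*pi/9)  exp(-2*I*pi/9)
  chi_2          1             exp(4*I*pi/9)   exp(8*I*pi/9)   exp(-2*I*pi/3)  exp(-2*I*pi/9)  exp(2*I*pi/9)   exp(2*I*pi/3)   exp(-8*I*pi/9)  exp(-4*I*pi/9)
  chi_3          1             exp(2*I*pi/3)   exp(-2*I*pi/3)  1               exp(2*I*pi/3)   exp(-2*I*pi/3)  1               exp(2*I*pi/3)   exp(-2*I*pi/3)
  chi_4          1             exp(8*I*pi/9)   exp(-2*I*pi/9)  exp(2*I*pi/3)   exp(-4*I*pi/9)  exp(4*I*pi/9)   exp(-2*I*pi/3)  exp(2*I*pi/9)   exp(-8*I*pi/9)
  chi_5          1             exp(-8*I*pi/9)  exp(2*I*pi/9)   exp(-2*I*pi/3)  exp(4*I*pi/9)   exp(-4*I*pi/9)  exp(2*I*pi/3)   exp(-2*I*pi/9)  exp(8*I*pi/9) 
  chi_6          1             exp(-2*I*pi/3)  exp(2*I*pi/3)   1               exp(-2*I*pi/3)  exp(2*I*pi/3)   1               exp(-2*I*pi/3)  exp(2*I*pi/3) 
  chi_7          1             exp(-4*I*pi/9)  exp(-8*I*pi/9)  exp(2*I*pi/3)   exp(2*I*pi/9)   exp(-2*I*pi/9)  exp(-2*I*pi/3)  exp(8*I*pi/9)   exp(4*I*pi/9) 
  chi_8          1             exp(-2*I*pi/9)  exp(-4*I*pi/9)  exp(-2*I*pi/3)  exp(-8*I*pi/9)  exp(8*I*pi/9)   exp(2*I*pi/3)   exp(4*I*pi/9)   exp(2*I*pi/9) 

Spot check: chi_1(4) = zeta_9^(1*4) = zeta_9^4 = exp(8*I*pi/9).

Justification: Z/9Z is abelian, so all 9 irreducible complex representations are 1-dimensional. They are given by chi_k(m) = zeta_9^(k*m) for k = 0,...,8. Row orthogonality: sum_m chi_k(m) conj(chi_l(m)) = 9 * [k = l].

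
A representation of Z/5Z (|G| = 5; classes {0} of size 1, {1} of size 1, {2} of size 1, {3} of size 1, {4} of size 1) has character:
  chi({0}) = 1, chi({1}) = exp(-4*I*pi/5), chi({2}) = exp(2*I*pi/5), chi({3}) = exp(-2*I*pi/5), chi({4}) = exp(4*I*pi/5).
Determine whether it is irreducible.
Irreducible: <chi, chi> = 1.

Proof sketch: <chi, chi> = (1/|G|) sum_C |C| * |chi(C)|^2 = (1/5)[1*|1|^2 + 1*|exp(-4*I*pi/5)|^2 + 1*|exp(2*I*pi/5)|^2 + 1*|exp(-2*I*pi/5)|^2 + 1*|exp(4*I*pi/5)|^2]
  = (1/5)[(1) + (1) + (1) + (1) + (1)] = 5/5 = 1.
(Exp terms are combined using exp(i*s)*conj(exp(i*t)) = exp(i*(s-t)), and sums of them are collapsed using the identity that for every m > 1 the m distinct m-th roots of unity sum to 0, e.g. 1 + exp(2*I*pi/3) + exp(-2*I*pi/3) = 0.)
A character is irreducible iff <chi, chi> = 1, so this representation is irreducible.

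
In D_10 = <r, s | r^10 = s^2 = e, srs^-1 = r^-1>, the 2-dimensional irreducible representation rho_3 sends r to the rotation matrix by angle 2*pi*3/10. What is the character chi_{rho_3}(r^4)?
chi_{rho_3}(r^4) = 2*cos(2*pi*3*4/10) = -1/2 + sqrt(5)/2

Details: rho_3(r^4) is rotation by angle 2*pi*3*4/10, whose trace is 2*cos(2*pi*3*4/10) = -1/2 + sqrt(5)/2.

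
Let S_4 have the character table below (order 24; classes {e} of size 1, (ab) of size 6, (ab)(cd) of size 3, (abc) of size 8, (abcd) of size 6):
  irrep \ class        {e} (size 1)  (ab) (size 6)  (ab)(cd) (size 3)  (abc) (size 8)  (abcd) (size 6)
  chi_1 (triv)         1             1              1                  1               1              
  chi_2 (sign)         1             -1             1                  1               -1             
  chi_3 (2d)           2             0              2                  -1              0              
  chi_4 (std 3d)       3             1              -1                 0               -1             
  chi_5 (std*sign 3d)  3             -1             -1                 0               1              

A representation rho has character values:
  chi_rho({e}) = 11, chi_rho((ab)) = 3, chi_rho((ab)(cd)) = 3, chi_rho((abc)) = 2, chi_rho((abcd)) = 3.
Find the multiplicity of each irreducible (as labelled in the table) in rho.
Multiplicities: chi_1: 3, chi_2: 0, chi_3: 1, chi_4: 1, chi_5: 1.

Working: Use <chi_rho, chi> = (1/|G|) sum_C |C| * chi_rho(C) * conj(chi(C)) with |G| = 24 for each irreducible chi in the table:
  <chi_rho, chi_1> = (1/24)[1*(11)*conj(1) + 6*(3)*conj(1) + 3*(3)*conj(1) + 8*(2)*conj(1) + 6*(3)*conj(1)]
      = (1/24)[(11) + (18) + (9) + (16) + (18)] = 72/24 = 3
  <chi_rho, chi_2> = (1/24)[1*(11)*conj(1) + 6*(3)*conj(-1) + 3*(3)*conj(1) + 8*(2)*conj(1) + 6*(3)*conj(-1)]
      = (1/24)[(11) + (-18) + (9) + (16) + (-18)] = 0/24 = 0
  <chi_rho, chi_3> = (1/24)[1*(11)*conj(2) + 6*(3)*conj(0) + 3*(3)*conj(2) + 8*(2)*conj(-1) + 6*(3)*conj(0)]
      = (1/24)[(22) + (0) + (18) + (-16) + (0)] = 24/24 = 1
  <chi_rho, chi_4> = (1/24)[1*(11)*conj(3) + 6*(3)*conj(1) + 3*(3)*conj(-1) + 8*(2)*conj(0) + 6*(3)*conj(-1)]
      = (1/24)[(33) + (18) + (-9) + (0) + (-18)] = 24/24 = 1
  <chi_rho, chi_5> = (1/24)[1*(11)*conj(3) + 6*(3)*conj(-1) + 3*(3)*conj(-1) + 8*(2)*conj(0) + 6*(3)*conj(1)]
      = (1/24)[(33) + (-18) + (-9) + (0) + (18)] = 24/24 = 1
Dimension check: dim(rho) = sum (mult * dim) = 3*1 + 0*1 + 1*2 + 1*3 + 1*3 = 11 = chi_rho(e) = 11.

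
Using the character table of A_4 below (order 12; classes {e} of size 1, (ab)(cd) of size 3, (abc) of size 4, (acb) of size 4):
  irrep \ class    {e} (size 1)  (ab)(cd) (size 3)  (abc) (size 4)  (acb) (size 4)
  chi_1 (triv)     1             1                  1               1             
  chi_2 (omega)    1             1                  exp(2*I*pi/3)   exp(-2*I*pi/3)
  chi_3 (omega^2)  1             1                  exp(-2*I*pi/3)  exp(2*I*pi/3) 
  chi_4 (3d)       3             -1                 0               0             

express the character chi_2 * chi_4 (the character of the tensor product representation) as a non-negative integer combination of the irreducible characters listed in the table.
chi_2 tensor chi_4 = chi_4 (all other irreducibles have multiplicity 0).

Derivation: The character of a tensor product is the pointwise product (chi_2 * chi_4)(C) = chi_2(C) * chi_4(C):
  {e}: (1)*(3), (ab)(cd): (1)*(-1), (abc): (exp(2*I*pi/3))*(0), (acb): (exp(-2*I*pi/3))*(0)
so (chi_2 * chi_4) takes values
  {e} -> 3, (ab)(cd) -> -1, (abc) -> 0, (acb) -> 0.
Now take the inner product of this character with each irreducible chi from the table, <chi_2*chi_4, chi> = (1/12) sum_C |C| (chi_2*chi_4)(C) conj(chi(C)):
  <chi_2*chi_4, chi_1> = (1/12)[1*(3)*conj(1) + 3*(-1)*conj(1) + 4*(0)*conj(1) + 4*(0)*conj(1)]
      = (1/12)[(3) + (-3) + (0) + (0)] = 0/12 = 0
  <chi_2*chi_4, chi_2> = (1/12)[1*(3)*conj(1) + 3*(-1)*conj(1) + 4*(0)*conj(exp(2*I*pi/3)) + 4*(0)*conj(exp(-2*I*pi/3))]
      = (1/12)[(3) + (-3) + (0) + (0)] = 0/12 = 0
  <chi_2*chi_4, chi_3> = (1/12)[1*(3)*conj(1) + 3*(-1)*conj(1) + 4*(0)*conj(exp(-2*I*pi/3)) + 4*(0)*conj(exp(2*I*pi/3))]
      = (1/12)[(3) + (-3) + (0) + (0)] = 0/12 = 0
  <chi_2*chi_4, chi_4> = (1/12)[1*(3)*conj(3) + 3*(-1)*conj(-1) + 4*(0)*conj(0) + 4*(0)*conj(0)]
      = (1/12)[(9) + (3) + (0) + (0)] = 12/12 = 1
(Exp terms are combined using exp(i*s)*conj(exp(i*t)) = exp(i*(s-t)), and sums of them are collapsed using the identity that for every m > 1 the m distinct m-th roots of unity sum to 0, e.g. 1 + exp(2*I*pi/3) + exp(-2*I*pi/3) = 0.)
Hence the multiplicities are chi_4: 1. Dimension check: dim(chi_2)*dim(chi_4) = 1*3 = 3 and sum (mult * dim) = 1*3 = 3.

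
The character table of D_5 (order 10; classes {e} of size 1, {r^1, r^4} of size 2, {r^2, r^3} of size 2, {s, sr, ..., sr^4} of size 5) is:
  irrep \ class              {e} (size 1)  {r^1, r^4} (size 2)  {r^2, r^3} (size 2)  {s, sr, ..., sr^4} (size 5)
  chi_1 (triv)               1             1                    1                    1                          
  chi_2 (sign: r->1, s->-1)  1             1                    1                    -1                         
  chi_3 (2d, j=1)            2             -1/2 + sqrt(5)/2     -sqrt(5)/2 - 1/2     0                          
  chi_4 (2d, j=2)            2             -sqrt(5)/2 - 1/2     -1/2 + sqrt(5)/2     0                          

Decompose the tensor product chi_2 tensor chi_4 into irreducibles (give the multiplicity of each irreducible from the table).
chi_2 tensor chi_4 = chi_4 (all other irreducibles have multiplicity 0).

Solution. The character of a tensor product is the pointwise product (chi_2 * chi_4)(C) = chi_2(C) * chi_4(C):
  {e}: (1)*(2), {r^1, r^4}: (1)*(-sqrt(5)/2 - 1/2), {r^2, r^3}: (1)*(-1/2 + sqrt(5)/2), {s, sr, ..., sr^4}: (-1)*(0)
so (chi_2 * chi_4) takes values
  {e} -> 2, {r^1, r^4} -> -sqrt(5)/2 - 1/2, {r^2, r^3} -> -1/2 + sqrt(5)/2, {s, sr, ..., sr^4} -> 0.
Now take the inner product of this character with each irreducible chi from the table, <chi_2*chi_4, chi> = (1/10) sum_C |C| (chi_2*chi_4)(C) conj(chi(C)):
  <chi_2*chi_4, chi_1> = (1/10)[1*(2)*conj(1) + 2*(-sqrt(5)/2 - 1/2)*conj(1) + 2*(-1/2 + sqrt(5)/2)*conj(1) + 5*(0)*conj(1)]
      = (1/10)[(2) + (-sqrt(5) - 1) + (-1 + sqrt(5)) + (0)] = 0/10 = 0
  <chi_2*chi_4, chi_2> = (1/10)[1*(2)*conj(1) + 2*(-sqrt(5)/2 - 1/2)*conj(1) + 2*(-1/2 + sqrt(5)/2)*conj(1) + 5*(0)*conj(-1)]
      = (1/10)[(2) + (-sqrt(5) - 1) + (-1 + sqrt(5)) + (0)] = 0/10 = 0
  <chi_2*chi_4, chi_3> = (1/10)[1*(2)*conj(2) + 2*(-sqrt(5)/2 - 1/2)*conj(-1/2 + sqrt(5)/2) + 2*(-1/2 + sqrt(5)/2)*conj(-sqrt(5)/2 - 1/2) + 5*(0)*conj(0)]
      = (1/10)[(4) + (-2) + (-2) + (0)] = 0/10 = 0
  <chi_2*chi_4, chi_4> = (1/10)[1*(2)*conj(2) + 2*(-sqrt(5)/2 - 1/2)*conj(-sqrt(5)/2 - 1/2) + 2*(-1/2 + sqrt(5)/2)*conj(-1/2 + sqrt(5)/2) + 5*(0)*conj(0)]
      = (1/10)[(4) + (sqrt(5) + 3) + (3 - sqrt(5)) + (0)] = 10/10 = 1
Hence the multiplicities are chi_4: 1. Dimension check: dim(chi_2)*dim(chi_4) = 1*2 = 2 and sum (mult * dim) = 1*2 = 2.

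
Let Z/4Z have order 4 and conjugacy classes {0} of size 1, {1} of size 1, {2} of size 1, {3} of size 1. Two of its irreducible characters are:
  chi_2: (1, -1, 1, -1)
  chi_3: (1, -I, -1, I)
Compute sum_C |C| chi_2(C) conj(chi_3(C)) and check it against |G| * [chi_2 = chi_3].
Sum = 0; so <chi_2, chi_3> = 0 (distinct irreducibles are orthogonal).

Details: Compute term by term over conjugacy classes (|C| * chi_2(C) * conj(chi_3(C))):
  1*(1)*conj(1) + 1*(-1)*conj(-I) + 1*(1)*conj(-1) + 1*(-1)*conj(I)
  = (1) + (-I) + (-1) + (I)
  = 0.
(Exp terms are combined using exp(i*s)*conj(exp(i*t)) = exp(i*(s-t)), and sums of them are collapsed using the identity that for every m > 1 the m distinct m-th roots of unity sum to 0, e.g. 1 + exp(2*I*pi/3) + exp(-2*I*pi/3) = 0.)
Dividing by |G| = 4 gives 0/4 = 0, matching the row-orthogonality relation <chi_2, chi_3> = [chi_2 = chi_3].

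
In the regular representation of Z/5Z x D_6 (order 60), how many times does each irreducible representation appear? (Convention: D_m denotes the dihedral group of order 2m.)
Each irreducible V_i of dimension d_i appears with multiplicity d_i, i.e. rho_reg = (direct sum over all irreducibles V_i) d_i V_i. The irreducible dimensions for Z/5Z x D_6 are 1, 1, 1, 1, 1, 1, 1, 1, 1, 1, 1, 1, 1, 1, 1, 1, 1, 1, 1, 1, 2, 2, 2, 2, 2, 2, 2, 2, 2, 2: 20 irreducibles of dimension 1, each with multiplicity 1; 10 irreducibles of dimension 2, each with multiplicity 2. Total dimension 20*1*1 + 10*2*2 = 60 = |G|.

Derivation: General theorem: in the regular representation of a finite group G, each irreducible appears with multiplicity equal to its dimension. Check: dim(rho_reg) = sum d_i^2 = 1 + 1 + 1 + 1 + 1 + 1 + 1 + 1 + 1 + 1 + 1 + 1 + 1 + 1 + 1 + 1 + 1 + 1 + 1 + 1 + 4 + 4 + 4 + 4 + 4 + 4 + 4 + 4 + 4 + 4 = 60 = |G|.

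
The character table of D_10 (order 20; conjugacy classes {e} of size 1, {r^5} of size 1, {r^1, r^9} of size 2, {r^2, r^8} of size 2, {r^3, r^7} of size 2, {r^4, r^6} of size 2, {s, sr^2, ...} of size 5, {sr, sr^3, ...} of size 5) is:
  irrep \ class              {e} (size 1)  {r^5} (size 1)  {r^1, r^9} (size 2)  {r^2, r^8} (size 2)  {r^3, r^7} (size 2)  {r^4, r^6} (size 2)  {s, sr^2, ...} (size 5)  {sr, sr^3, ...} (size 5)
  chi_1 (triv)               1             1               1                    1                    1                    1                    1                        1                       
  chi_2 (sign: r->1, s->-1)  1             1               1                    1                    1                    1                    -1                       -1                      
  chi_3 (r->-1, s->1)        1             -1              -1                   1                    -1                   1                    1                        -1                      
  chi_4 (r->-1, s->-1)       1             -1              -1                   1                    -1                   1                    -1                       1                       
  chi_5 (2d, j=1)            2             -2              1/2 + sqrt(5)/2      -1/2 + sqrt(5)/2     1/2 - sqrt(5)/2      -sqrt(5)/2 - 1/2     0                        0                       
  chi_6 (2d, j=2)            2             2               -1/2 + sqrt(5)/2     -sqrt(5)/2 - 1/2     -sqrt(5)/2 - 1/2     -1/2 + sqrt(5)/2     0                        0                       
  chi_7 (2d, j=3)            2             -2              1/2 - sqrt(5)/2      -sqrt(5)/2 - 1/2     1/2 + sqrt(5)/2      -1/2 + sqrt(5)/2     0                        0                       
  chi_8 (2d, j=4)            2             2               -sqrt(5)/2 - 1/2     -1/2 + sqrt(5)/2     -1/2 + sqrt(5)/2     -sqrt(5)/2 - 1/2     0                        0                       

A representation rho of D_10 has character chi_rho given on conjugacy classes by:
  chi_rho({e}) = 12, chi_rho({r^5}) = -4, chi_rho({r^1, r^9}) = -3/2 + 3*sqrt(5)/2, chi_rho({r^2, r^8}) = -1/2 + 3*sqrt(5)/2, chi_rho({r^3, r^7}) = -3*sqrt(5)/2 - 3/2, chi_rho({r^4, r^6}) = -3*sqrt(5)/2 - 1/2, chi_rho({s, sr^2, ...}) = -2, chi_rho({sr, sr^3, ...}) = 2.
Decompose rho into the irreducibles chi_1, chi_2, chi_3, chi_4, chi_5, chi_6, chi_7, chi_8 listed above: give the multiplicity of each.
Multiplicities: chi_1: 0, chi_2: 0, chi_3: 0, chi_4: 2, chi_5: 3, chi_6: 1, chi_7: 0, chi_8: 1.

Reasoning: Use <chi_rho, chi> = (1/|G|) sum_C |C| * chi_rho(C) * conj(chi(C)) with |G| = 20 for each irreducible chi in the table:
  <chi_rho, chi_1> = (1/20)[1*(12)*conj(1) + 1*(-4)*conj(1) + 2*(-3/2 + 3*sqrt(5)/2)*conj(1) + 2*(-1/2 + 3*sqrt(5)/2)*conj(1) + 2*(-3*sqrt(5)/2 - 3/2)*conj(1) + 2*(-3*sqrt(5)/2 - 1/2)*conj(1) + 5*(-2)*conj(1) + 5*(2)*conj(1)]
      = (1/20)[(12) + (-4) + (-3 + 3*sqrt(5)) + (-1 + 3*sqrt(5)) + (-3*sqrt(5) - 3) + (-3*sqrt(5) - 1) + (-10) + (10)] = 0/20 = 0
  <chi_rho, chi_2> = (1/20)[1*(12)*conj(1) + 1*(-4)*conj(1) + 2*(-3/2 + 3*sqrt(5)/2)*conj(1) + 2*(-1/2 + 3*sqrt(5)/2)*conj(1) + 2*(-3*sqrt(5)/2 - 3/2)*conj(1) + 2*(-3*sqrt(5)/2 - 1/2)*conj(1) + 5*(-2)*conj(-1) + 5*(2)*conj(-1)]
      = (1/20)[(12) + (-4) + (-3 + 3*sqrt(5)) + (-1 + 3*sqrt(5)) + (-3*sqrt(5) - 3) + (-3*sqrt(5) - 1) + (10) + (-10)] = 0/20 = 0
  <chi_rho, chi_3> = (1/20)[1*(12)*conj(1) + 1*(-4)*conj(-1) + 2*(-3/2 + 3*sqrt(5)/2)*conj(-1) + 2*(-1/2 + 3*sqrt(5)/2)*conj(1) + 2*(-3*sqrt(5)/2 - 3/2)*conj(-1) + 2*(-3*sqrt(5)/2 - 1/2)*conj(1) + 5*(-2)*conj(1) + 5*(2)*conj(-1)]
      = (1/20)[(12) + (4) + (3 - 3*sqrt(5)) + (-1 + 3*sqrt(5)) + (3 + 3*sqrt(5)) + (-3*sqrt(5) - 1) + (-10) + (-10)] = 0/20 = 0
  <chi_rho, chi_4> = (1/20)[1*(12)*conj(1) + 1*(-4)*conj(-1) + 2*(-3/2 + 3*sqrt(5)/2)*conj(-1) + 2*(-1/2 + 3*sqrt(5)/2)*conj(1) + 2*(-3*sqrt(5)/2 - 3/2)*conj(-1) + 2*(-3*sqrt(5)/2 - 1/2)*conj(1) + 5*(-2)*conj(-1) + 5*(2)*conj(1)]
      = (1/20)[(12) + (4) + (3 - 3*sqrt(5)) + (-1 + 3*sqrt(5)) + (3 + 3*sqrt(5)) + (-3*sqrt(5) - 1) + (10) + (10)] = 40/20 = 2
  <chi_rho, chi_5> = (1/20)[1*(12)*conj(2) + 1*(-4)*conj(-2) + 2*(-3/2 + 3*sqrt(5)/2)*conj(1/2 + sqrt(5)/2) + 2*(-1/2 + 3*sqrt(5)/2)*conj(-1/2 + sqrt(5)/2) + 2*(-3*sqrt(5)/2 - 3/2)*conj(1/2 - sqrt(5)/2) + 2*(-3*sqrt(5)/2 - 1/2)*conj(-sqrt(5)/2 - 1/2) + 5*(-2)*conj(0) + 5*(2)*conj(0)]
      = (1/20)[(24) + (8) + (6) + (8 - 2*sqrt(5)) + (6) + (2*sqrt(5) + 8) + (0) + (0)] = 60/20 = 3
  <chi_rho, chi_6> = (1/20)[1*(12)*conj(2) + 1*(-4)*conj(2) + 2*(-3/2 + 3*sqrt(5)/2)*conj(-1/2 + sqrt(5)/2) + 2*(-1/2 + 3*sqrt(5)/2)*conj(-sqrt(5)/2 - 1/2) + 2*(-3*sqrt(5)/2 - 3/2)*conj(-sqrt(5)/2 - 1/2) + 2*(-3*sqrt(5)/2 - 1/2)*conj(-1/2 + sqrt(5)/2) + 5*(-2)*conj(0) + 5*(2)*conj(0)]
      = (1/20)[(24) + (-8) + (9 - 3*sqrt(5)) + (-7 - sqrt(5)) + (3*sqrt(5) + 9) + (-7 + sqrt(5)) + (0) + (0)] = 20/20 = 1
  <chi_rho, chi_7> = (1/20)[1*(12)*conj(2) + 1*(-4)*conj(-2) + 2*(-3/2 + 3*sqrt(5)/2)*conj(1/2 - sqrt(5)/2) + 2*(-1/2 + 3*sqrt(5)/2)*conj(-sqrt(5)/2 - 1/2) + 2*(-3*sqrt(5)/2 - 3/2)*conj(1/2 + sqrt(5)/2) + 2*(-3*sqrt(5)/2 - 1/2)*conj(-1/2 + sqrt(5)/2) + 5*(-2)*conj(0) + 5*(2)*conj(0)]
      = (1/20)[(24) + (8) + (-9 + 3*sqrt(5)) + (-7 - sqrt(5)) + (-9 - 3*sqrt(5)) + (-7 + sqrt(5)) + (0) + (0)] = 0/20 = 0
  <chi_rho, chi_8> = (1/20)[1*(12)*conj(2) + 1*(-4)*conj(2) + 2*(-3/2 + 3*sqrt(5)/2)*conj(-sqrt(5)/2 - 1/2) + 2*(-1/2 + 3*sqrt(5)/2)*conj(-1/2 + sqrt(5)/2) + 2*(-3*sqrt(5)/2 - 3/2)*conj(-1/2 + sqrt(5)/2) + 2*(-3*sqrt(5)/2 - 1/2)*conj(-sqrt(5)/2 - 1/2) + 5*(-2)*conj(0) + 5*(2)*conj(0)]
      = (1/20)[(24) + (-8) + (-6) + (8 - 2*sqrt(5)) + (-6) + (2*sqrt(5) + 8) + (0) + (0)] = 20/20 = 1
Dimension check: dim(rho) = sum (mult * dim) = 0*1 + 0*1 + 0*1 + 2*1 + 3*2 + 1*2 + 0*2 + 1*2 = 12 = chi_rho(e) = 12.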